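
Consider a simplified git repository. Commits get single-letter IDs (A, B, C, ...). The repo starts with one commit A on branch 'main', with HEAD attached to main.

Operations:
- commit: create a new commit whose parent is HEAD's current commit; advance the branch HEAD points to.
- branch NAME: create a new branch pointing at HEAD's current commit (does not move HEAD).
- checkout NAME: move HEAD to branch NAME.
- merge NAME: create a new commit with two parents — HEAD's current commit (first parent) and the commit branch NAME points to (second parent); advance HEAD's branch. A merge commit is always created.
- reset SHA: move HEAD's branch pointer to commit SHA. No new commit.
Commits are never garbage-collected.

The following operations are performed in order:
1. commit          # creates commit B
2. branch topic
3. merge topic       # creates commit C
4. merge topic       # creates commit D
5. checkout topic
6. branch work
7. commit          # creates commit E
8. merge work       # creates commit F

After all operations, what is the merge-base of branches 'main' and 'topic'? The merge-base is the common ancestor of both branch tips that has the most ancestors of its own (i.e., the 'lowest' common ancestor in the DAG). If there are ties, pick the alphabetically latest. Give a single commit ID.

After op 1 (commit): HEAD=main@B [main=B]
After op 2 (branch): HEAD=main@B [main=B topic=B]
After op 3 (merge): HEAD=main@C [main=C topic=B]
After op 4 (merge): HEAD=main@D [main=D topic=B]
After op 5 (checkout): HEAD=topic@B [main=D topic=B]
After op 6 (branch): HEAD=topic@B [main=D topic=B work=B]
After op 7 (commit): HEAD=topic@E [main=D topic=E work=B]
After op 8 (merge): HEAD=topic@F [main=D topic=F work=B]
ancestors(main=D): ['A', 'B', 'C', 'D']
ancestors(topic=F): ['A', 'B', 'E', 'F']
common: ['A', 'B']

Answer: B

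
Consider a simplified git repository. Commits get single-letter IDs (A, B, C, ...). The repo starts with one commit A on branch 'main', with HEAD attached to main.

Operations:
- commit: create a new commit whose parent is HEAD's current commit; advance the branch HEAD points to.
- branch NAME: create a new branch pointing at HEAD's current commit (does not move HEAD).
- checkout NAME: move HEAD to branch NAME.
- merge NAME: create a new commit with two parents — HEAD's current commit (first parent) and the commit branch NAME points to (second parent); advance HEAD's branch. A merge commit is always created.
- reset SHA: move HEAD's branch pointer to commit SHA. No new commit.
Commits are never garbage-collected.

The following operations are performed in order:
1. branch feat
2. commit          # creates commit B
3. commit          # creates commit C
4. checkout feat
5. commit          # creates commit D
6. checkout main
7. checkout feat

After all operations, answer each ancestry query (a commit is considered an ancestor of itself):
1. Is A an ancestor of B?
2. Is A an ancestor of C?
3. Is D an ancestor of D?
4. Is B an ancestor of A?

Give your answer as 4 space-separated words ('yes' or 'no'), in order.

After op 1 (branch): HEAD=main@A [feat=A main=A]
After op 2 (commit): HEAD=main@B [feat=A main=B]
After op 3 (commit): HEAD=main@C [feat=A main=C]
After op 4 (checkout): HEAD=feat@A [feat=A main=C]
After op 5 (commit): HEAD=feat@D [feat=D main=C]
After op 6 (checkout): HEAD=main@C [feat=D main=C]
After op 7 (checkout): HEAD=feat@D [feat=D main=C]
ancestors(B) = {A,B}; A in? yes
ancestors(C) = {A,B,C}; A in? yes
ancestors(D) = {A,D}; D in? yes
ancestors(A) = {A}; B in? no

Answer: yes yes yes no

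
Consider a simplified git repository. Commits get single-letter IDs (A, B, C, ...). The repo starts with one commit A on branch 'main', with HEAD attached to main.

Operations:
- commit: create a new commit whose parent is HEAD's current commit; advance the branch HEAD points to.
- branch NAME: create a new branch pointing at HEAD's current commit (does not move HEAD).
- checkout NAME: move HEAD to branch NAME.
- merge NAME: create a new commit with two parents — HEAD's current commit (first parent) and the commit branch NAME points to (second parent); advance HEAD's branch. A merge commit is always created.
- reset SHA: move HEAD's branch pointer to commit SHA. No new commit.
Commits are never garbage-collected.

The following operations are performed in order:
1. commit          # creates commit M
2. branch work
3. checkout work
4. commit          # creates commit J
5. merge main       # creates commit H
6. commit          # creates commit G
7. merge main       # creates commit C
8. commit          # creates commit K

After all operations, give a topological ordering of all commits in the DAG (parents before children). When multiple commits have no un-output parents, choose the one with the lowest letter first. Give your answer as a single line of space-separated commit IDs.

After op 1 (commit): HEAD=main@M [main=M]
After op 2 (branch): HEAD=main@M [main=M work=M]
After op 3 (checkout): HEAD=work@M [main=M work=M]
After op 4 (commit): HEAD=work@J [main=M work=J]
After op 5 (merge): HEAD=work@H [main=M work=H]
After op 6 (commit): HEAD=work@G [main=M work=G]
After op 7 (merge): HEAD=work@C [main=M work=C]
After op 8 (commit): HEAD=work@K [main=M work=K]
commit A: parents=[]
commit C: parents=['G', 'M']
commit G: parents=['H']
commit H: parents=['J', 'M']
commit J: parents=['M']
commit K: parents=['C']
commit M: parents=['A']

Answer: A M J H G C K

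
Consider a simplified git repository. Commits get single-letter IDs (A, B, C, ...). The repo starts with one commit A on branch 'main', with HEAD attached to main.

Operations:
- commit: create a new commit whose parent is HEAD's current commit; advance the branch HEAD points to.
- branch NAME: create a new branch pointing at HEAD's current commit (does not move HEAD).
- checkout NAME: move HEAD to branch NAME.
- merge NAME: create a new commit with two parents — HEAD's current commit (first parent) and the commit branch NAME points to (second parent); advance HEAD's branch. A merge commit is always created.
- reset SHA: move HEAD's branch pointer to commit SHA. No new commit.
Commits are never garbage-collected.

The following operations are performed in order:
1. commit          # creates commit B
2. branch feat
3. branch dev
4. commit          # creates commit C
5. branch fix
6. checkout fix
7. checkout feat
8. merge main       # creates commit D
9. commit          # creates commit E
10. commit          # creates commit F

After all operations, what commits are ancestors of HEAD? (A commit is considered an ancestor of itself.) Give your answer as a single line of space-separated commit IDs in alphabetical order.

After op 1 (commit): HEAD=main@B [main=B]
After op 2 (branch): HEAD=main@B [feat=B main=B]
After op 3 (branch): HEAD=main@B [dev=B feat=B main=B]
After op 4 (commit): HEAD=main@C [dev=B feat=B main=C]
After op 5 (branch): HEAD=main@C [dev=B feat=B fix=C main=C]
After op 6 (checkout): HEAD=fix@C [dev=B feat=B fix=C main=C]
After op 7 (checkout): HEAD=feat@B [dev=B feat=B fix=C main=C]
After op 8 (merge): HEAD=feat@D [dev=B feat=D fix=C main=C]
After op 9 (commit): HEAD=feat@E [dev=B feat=E fix=C main=C]
After op 10 (commit): HEAD=feat@F [dev=B feat=F fix=C main=C]

Answer: A B C D E F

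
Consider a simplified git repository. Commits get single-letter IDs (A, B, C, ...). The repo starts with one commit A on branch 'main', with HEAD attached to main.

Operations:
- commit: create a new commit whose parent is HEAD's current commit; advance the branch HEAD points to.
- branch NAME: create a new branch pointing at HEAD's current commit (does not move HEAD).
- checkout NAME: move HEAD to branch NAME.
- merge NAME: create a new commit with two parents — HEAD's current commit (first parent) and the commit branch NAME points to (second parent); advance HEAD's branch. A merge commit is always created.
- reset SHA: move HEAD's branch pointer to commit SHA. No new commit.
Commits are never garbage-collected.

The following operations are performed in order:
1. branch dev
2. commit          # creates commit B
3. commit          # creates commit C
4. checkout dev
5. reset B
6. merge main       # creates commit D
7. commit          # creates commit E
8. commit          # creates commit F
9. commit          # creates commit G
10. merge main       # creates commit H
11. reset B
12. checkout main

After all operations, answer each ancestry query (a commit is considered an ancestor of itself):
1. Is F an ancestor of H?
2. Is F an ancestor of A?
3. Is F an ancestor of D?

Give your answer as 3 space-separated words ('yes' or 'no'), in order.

After op 1 (branch): HEAD=main@A [dev=A main=A]
After op 2 (commit): HEAD=main@B [dev=A main=B]
After op 3 (commit): HEAD=main@C [dev=A main=C]
After op 4 (checkout): HEAD=dev@A [dev=A main=C]
After op 5 (reset): HEAD=dev@B [dev=B main=C]
After op 6 (merge): HEAD=dev@D [dev=D main=C]
After op 7 (commit): HEAD=dev@E [dev=E main=C]
After op 8 (commit): HEAD=dev@F [dev=F main=C]
After op 9 (commit): HEAD=dev@G [dev=G main=C]
After op 10 (merge): HEAD=dev@H [dev=H main=C]
After op 11 (reset): HEAD=dev@B [dev=B main=C]
After op 12 (checkout): HEAD=main@C [dev=B main=C]
ancestors(H) = {A,B,C,D,E,F,G,H}; F in? yes
ancestors(A) = {A}; F in? no
ancestors(D) = {A,B,C,D}; F in? no

Answer: yes no no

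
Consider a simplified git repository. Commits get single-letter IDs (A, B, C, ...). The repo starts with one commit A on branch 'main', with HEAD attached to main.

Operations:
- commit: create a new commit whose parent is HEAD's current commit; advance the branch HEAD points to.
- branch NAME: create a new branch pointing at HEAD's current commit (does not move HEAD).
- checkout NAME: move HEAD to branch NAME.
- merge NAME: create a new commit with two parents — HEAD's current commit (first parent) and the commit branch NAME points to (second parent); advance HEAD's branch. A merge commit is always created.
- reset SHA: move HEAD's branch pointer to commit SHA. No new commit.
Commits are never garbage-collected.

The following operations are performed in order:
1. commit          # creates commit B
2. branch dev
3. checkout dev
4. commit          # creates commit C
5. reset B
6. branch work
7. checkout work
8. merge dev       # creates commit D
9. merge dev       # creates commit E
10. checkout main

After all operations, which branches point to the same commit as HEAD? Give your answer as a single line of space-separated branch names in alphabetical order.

After op 1 (commit): HEAD=main@B [main=B]
After op 2 (branch): HEAD=main@B [dev=B main=B]
After op 3 (checkout): HEAD=dev@B [dev=B main=B]
After op 4 (commit): HEAD=dev@C [dev=C main=B]
After op 5 (reset): HEAD=dev@B [dev=B main=B]
After op 6 (branch): HEAD=dev@B [dev=B main=B work=B]
After op 7 (checkout): HEAD=work@B [dev=B main=B work=B]
After op 8 (merge): HEAD=work@D [dev=B main=B work=D]
After op 9 (merge): HEAD=work@E [dev=B main=B work=E]
After op 10 (checkout): HEAD=main@B [dev=B main=B work=E]

Answer: dev main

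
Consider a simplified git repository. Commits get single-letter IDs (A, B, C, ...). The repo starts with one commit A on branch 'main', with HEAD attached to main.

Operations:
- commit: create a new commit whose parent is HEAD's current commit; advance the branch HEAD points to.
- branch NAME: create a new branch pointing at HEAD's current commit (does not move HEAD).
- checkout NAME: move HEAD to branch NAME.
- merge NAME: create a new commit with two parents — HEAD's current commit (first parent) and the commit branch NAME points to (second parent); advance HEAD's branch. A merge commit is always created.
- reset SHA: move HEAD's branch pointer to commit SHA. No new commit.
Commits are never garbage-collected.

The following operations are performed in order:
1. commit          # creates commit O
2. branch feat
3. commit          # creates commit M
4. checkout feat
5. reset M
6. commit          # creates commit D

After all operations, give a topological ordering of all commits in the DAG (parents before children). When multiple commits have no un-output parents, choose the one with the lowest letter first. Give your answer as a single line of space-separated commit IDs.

Answer: A O M D

Derivation:
After op 1 (commit): HEAD=main@O [main=O]
After op 2 (branch): HEAD=main@O [feat=O main=O]
After op 3 (commit): HEAD=main@M [feat=O main=M]
After op 4 (checkout): HEAD=feat@O [feat=O main=M]
After op 5 (reset): HEAD=feat@M [feat=M main=M]
After op 6 (commit): HEAD=feat@D [feat=D main=M]
commit A: parents=[]
commit D: parents=['M']
commit M: parents=['O']
commit O: parents=['A']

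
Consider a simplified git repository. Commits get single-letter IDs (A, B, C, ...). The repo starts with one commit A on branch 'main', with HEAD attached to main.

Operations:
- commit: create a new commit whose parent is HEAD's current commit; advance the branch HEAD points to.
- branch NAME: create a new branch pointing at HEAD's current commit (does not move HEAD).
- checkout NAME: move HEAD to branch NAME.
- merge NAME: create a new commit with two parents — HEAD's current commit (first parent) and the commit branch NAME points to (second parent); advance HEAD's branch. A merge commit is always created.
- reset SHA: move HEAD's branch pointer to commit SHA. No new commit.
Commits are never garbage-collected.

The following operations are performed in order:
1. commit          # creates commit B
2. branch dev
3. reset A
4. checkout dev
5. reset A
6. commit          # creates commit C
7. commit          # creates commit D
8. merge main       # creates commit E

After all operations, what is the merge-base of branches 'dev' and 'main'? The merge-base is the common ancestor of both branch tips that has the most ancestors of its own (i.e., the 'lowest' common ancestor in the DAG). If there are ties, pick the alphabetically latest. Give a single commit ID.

After op 1 (commit): HEAD=main@B [main=B]
After op 2 (branch): HEAD=main@B [dev=B main=B]
After op 3 (reset): HEAD=main@A [dev=B main=A]
After op 4 (checkout): HEAD=dev@B [dev=B main=A]
After op 5 (reset): HEAD=dev@A [dev=A main=A]
After op 6 (commit): HEAD=dev@C [dev=C main=A]
After op 7 (commit): HEAD=dev@D [dev=D main=A]
After op 8 (merge): HEAD=dev@E [dev=E main=A]
ancestors(dev=E): ['A', 'C', 'D', 'E']
ancestors(main=A): ['A']
common: ['A']

Answer: A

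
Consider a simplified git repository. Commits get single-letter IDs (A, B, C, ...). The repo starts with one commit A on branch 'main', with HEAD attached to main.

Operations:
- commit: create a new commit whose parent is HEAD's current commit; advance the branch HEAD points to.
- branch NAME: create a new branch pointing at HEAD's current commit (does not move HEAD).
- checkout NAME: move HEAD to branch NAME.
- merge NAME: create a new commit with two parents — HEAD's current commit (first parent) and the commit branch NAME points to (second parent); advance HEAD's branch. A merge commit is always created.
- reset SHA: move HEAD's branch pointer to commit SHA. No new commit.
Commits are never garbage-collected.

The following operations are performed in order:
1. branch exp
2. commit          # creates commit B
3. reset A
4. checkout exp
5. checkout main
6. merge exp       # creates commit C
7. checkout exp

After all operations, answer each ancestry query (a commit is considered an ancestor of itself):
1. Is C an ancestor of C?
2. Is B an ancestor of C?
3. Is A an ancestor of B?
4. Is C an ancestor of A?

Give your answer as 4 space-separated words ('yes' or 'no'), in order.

Answer: yes no yes no

Derivation:
After op 1 (branch): HEAD=main@A [exp=A main=A]
After op 2 (commit): HEAD=main@B [exp=A main=B]
After op 3 (reset): HEAD=main@A [exp=A main=A]
After op 4 (checkout): HEAD=exp@A [exp=A main=A]
After op 5 (checkout): HEAD=main@A [exp=A main=A]
After op 6 (merge): HEAD=main@C [exp=A main=C]
After op 7 (checkout): HEAD=exp@A [exp=A main=C]
ancestors(C) = {A,C}; C in? yes
ancestors(C) = {A,C}; B in? no
ancestors(B) = {A,B}; A in? yes
ancestors(A) = {A}; C in? no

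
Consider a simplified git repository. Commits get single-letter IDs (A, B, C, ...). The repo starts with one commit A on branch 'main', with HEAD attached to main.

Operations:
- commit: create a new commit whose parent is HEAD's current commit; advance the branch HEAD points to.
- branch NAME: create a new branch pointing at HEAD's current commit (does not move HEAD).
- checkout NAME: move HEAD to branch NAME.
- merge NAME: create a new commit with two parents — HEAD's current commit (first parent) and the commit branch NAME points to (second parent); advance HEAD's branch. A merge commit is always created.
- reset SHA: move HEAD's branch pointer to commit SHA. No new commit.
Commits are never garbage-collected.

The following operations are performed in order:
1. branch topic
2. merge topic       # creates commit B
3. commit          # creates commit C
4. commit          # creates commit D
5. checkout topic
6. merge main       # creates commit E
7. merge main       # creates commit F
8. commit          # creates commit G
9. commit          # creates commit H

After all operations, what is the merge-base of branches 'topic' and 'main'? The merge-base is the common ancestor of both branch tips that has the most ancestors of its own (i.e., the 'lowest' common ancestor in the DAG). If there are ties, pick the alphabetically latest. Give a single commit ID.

Answer: D

Derivation:
After op 1 (branch): HEAD=main@A [main=A topic=A]
After op 2 (merge): HEAD=main@B [main=B topic=A]
After op 3 (commit): HEAD=main@C [main=C topic=A]
After op 4 (commit): HEAD=main@D [main=D topic=A]
After op 5 (checkout): HEAD=topic@A [main=D topic=A]
After op 6 (merge): HEAD=topic@E [main=D topic=E]
After op 7 (merge): HEAD=topic@F [main=D topic=F]
After op 8 (commit): HEAD=topic@G [main=D topic=G]
After op 9 (commit): HEAD=topic@H [main=D topic=H]
ancestors(topic=H): ['A', 'B', 'C', 'D', 'E', 'F', 'G', 'H']
ancestors(main=D): ['A', 'B', 'C', 'D']
common: ['A', 'B', 'C', 'D']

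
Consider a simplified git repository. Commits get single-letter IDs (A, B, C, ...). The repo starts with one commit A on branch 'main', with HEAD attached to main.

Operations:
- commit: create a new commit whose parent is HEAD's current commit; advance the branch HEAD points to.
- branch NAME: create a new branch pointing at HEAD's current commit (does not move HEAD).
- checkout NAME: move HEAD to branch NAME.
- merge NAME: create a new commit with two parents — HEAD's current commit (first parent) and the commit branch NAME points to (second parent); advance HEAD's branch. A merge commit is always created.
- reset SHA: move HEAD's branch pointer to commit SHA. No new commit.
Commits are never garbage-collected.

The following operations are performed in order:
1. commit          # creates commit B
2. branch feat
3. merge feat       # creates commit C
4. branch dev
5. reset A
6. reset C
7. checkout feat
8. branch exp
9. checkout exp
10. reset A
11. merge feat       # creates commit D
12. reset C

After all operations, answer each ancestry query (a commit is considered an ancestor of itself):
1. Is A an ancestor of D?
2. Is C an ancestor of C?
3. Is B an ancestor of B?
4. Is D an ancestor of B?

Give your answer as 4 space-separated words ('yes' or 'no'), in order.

Answer: yes yes yes no

Derivation:
After op 1 (commit): HEAD=main@B [main=B]
After op 2 (branch): HEAD=main@B [feat=B main=B]
After op 3 (merge): HEAD=main@C [feat=B main=C]
After op 4 (branch): HEAD=main@C [dev=C feat=B main=C]
After op 5 (reset): HEAD=main@A [dev=C feat=B main=A]
After op 6 (reset): HEAD=main@C [dev=C feat=B main=C]
After op 7 (checkout): HEAD=feat@B [dev=C feat=B main=C]
After op 8 (branch): HEAD=feat@B [dev=C exp=B feat=B main=C]
After op 9 (checkout): HEAD=exp@B [dev=C exp=B feat=B main=C]
After op 10 (reset): HEAD=exp@A [dev=C exp=A feat=B main=C]
After op 11 (merge): HEAD=exp@D [dev=C exp=D feat=B main=C]
After op 12 (reset): HEAD=exp@C [dev=C exp=C feat=B main=C]
ancestors(D) = {A,B,D}; A in? yes
ancestors(C) = {A,B,C}; C in? yes
ancestors(B) = {A,B}; B in? yes
ancestors(B) = {A,B}; D in? no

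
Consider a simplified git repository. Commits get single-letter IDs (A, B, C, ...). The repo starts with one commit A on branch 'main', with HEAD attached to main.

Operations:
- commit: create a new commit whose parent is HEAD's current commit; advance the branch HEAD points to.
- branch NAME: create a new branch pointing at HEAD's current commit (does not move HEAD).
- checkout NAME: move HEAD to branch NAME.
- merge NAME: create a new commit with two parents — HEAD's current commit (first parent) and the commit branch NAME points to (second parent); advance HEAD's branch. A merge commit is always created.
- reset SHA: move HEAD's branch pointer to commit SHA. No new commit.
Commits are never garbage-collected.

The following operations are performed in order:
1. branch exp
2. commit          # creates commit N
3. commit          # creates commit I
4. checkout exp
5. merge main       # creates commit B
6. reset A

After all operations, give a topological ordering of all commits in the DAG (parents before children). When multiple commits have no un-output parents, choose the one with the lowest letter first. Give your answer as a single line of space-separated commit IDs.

After op 1 (branch): HEAD=main@A [exp=A main=A]
After op 2 (commit): HEAD=main@N [exp=A main=N]
After op 3 (commit): HEAD=main@I [exp=A main=I]
After op 4 (checkout): HEAD=exp@A [exp=A main=I]
After op 5 (merge): HEAD=exp@B [exp=B main=I]
After op 6 (reset): HEAD=exp@A [exp=A main=I]
commit A: parents=[]
commit B: parents=['A', 'I']
commit I: parents=['N']
commit N: parents=['A']

Answer: A N I B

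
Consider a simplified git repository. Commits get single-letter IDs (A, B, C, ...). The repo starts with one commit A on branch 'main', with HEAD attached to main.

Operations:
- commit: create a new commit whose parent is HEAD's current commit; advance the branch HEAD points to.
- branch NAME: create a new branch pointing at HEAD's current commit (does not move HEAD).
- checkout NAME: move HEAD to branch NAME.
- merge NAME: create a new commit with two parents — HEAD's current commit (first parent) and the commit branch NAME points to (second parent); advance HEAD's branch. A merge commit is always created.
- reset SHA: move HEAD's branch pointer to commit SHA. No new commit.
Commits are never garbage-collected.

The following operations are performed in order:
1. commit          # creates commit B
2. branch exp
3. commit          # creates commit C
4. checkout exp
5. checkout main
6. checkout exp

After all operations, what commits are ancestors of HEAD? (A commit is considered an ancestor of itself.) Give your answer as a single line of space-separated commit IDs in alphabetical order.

Answer: A B

Derivation:
After op 1 (commit): HEAD=main@B [main=B]
After op 2 (branch): HEAD=main@B [exp=B main=B]
After op 3 (commit): HEAD=main@C [exp=B main=C]
After op 4 (checkout): HEAD=exp@B [exp=B main=C]
After op 5 (checkout): HEAD=main@C [exp=B main=C]
After op 6 (checkout): HEAD=exp@B [exp=B main=C]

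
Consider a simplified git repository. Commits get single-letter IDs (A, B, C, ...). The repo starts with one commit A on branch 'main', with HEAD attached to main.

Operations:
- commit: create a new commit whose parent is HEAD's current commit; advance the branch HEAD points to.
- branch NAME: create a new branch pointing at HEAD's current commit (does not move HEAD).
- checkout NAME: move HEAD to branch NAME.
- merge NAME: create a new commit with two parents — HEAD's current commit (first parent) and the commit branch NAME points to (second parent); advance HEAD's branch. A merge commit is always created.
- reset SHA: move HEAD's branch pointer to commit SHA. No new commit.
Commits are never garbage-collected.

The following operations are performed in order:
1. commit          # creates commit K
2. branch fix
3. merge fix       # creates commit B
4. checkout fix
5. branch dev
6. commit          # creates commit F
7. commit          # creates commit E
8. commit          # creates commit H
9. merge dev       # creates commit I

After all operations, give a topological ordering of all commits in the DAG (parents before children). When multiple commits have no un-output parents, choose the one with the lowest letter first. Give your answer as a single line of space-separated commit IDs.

After op 1 (commit): HEAD=main@K [main=K]
After op 2 (branch): HEAD=main@K [fix=K main=K]
After op 3 (merge): HEAD=main@B [fix=K main=B]
After op 4 (checkout): HEAD=fix@K [fix=K main=B]
After op 5 (branch): HEAD=fix@K [dev=K fix=K main=B]
After op 6 (commit): HEAD=fix@F [dev=K fix=F main=B]
After op 7 (commit): HEAD=fix@E [dev=K fix=E main=B]
After op 8 (commit): HEAD=fix@H [dev=K fix=H main=B]
After op 9 (merge): HEAD=fix@I [dev=K fix=I main=B]
commit A: parents=[]
commit B: parents=['K', 'K']
commit E: parents=['F']
commit F: parents=['K']
commit H: parents=['E']
commit I: parents=['H', 'K']
commit K: parents=['A']

Answer: A K B F E H I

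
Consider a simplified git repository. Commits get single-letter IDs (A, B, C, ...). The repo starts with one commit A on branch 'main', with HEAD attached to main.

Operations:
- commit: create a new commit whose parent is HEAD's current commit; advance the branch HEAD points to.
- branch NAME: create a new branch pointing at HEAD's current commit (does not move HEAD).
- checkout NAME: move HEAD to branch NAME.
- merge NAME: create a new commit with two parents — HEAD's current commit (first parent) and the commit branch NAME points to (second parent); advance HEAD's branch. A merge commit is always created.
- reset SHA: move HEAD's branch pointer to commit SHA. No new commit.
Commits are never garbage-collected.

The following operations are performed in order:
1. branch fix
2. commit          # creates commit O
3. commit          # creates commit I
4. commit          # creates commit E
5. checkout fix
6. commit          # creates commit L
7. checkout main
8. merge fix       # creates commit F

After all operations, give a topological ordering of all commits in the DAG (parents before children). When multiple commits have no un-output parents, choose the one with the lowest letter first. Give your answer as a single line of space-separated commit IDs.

Answer: A L O I E F

Derivation:
After op 1 (branch): HEAD=main@A [fix=A main=A]
After op 2 (commit): HEAD=main@O [fix=A main=O]
After op 3 (commit): HEAD=main@I [fix=A main=I]
After op 4 (commit): HEAD=main@E [fix=A main=E]
After op 5 (checkout): HEAD=fix@A [fix=A main=E]
After op 6 (commit): HEAD=fix@L [fix=L main=E]
After op 7 (checkout): HEAD=main@E [fix=L main=E]
After op 8 (merge): HEAD=main@F [fix=L main=F]
commit A: parents=[]
commit E: parents=['I']
commit F: parents=['E', 'L']
commit I: parents=['O']
commit L: parents=['A']
commit O: parents=['A']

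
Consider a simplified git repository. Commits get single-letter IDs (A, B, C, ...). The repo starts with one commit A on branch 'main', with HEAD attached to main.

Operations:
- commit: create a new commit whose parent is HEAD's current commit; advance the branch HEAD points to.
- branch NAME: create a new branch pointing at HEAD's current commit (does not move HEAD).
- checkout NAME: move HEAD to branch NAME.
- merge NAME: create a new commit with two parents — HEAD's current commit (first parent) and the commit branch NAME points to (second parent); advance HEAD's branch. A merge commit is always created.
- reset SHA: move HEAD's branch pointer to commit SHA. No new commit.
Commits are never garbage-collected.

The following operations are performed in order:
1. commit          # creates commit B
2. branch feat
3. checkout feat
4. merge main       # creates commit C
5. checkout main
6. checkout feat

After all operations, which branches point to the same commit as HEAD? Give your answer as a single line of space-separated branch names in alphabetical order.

After op 1 (commit): HEAD=main@B [main=B]
After op 2 (branch): HEAD=main@B [feat=B main=B]
After op 3 (checkout): HEAD=feat@B [feat=B main=B]
After op 4 (merge): HEAD=feat@C [feat=C main=B]
After op 5 (checkout): HEAD=main@B [feat=C main=B]
After op 6 (checkout): HEAD=feat@C [feat=C main=B]

Answer: feat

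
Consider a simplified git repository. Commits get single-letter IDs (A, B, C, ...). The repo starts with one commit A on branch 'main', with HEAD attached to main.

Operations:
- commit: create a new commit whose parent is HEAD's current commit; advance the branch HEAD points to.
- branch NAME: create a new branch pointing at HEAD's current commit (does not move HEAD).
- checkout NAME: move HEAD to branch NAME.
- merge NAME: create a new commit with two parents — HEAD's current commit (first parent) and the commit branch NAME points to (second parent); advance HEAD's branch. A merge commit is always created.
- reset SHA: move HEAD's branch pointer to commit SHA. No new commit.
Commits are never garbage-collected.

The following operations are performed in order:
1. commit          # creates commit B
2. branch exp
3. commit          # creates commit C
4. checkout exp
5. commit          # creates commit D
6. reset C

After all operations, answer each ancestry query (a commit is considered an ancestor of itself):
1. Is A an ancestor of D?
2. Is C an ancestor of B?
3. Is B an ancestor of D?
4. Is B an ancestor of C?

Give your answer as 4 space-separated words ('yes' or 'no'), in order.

After op 1 (commit): HEAD=main@B [main=B]
After op 2 (branch): HEAD=main@B [exp=B main=B]
After op 3 (commit): HEAD=main@C [exp=B main=C]
After op 4 (checkout): HEAD=exp@B [exp=B main=C]
After op 5 (commit): HEAD=exp@D [exp=D main=C]
After op 6 (reset): HEAD=exp@C [exp=C main=C]
ancestors(D) = {A,B,D}; A in? yes
ancestors(B) = {A,B}; C in? no
ancestors(D) = {A,B,D}; B in? yes
ancestors(C) = {A,B,C}; B in? yes

Answer: yes no yes yes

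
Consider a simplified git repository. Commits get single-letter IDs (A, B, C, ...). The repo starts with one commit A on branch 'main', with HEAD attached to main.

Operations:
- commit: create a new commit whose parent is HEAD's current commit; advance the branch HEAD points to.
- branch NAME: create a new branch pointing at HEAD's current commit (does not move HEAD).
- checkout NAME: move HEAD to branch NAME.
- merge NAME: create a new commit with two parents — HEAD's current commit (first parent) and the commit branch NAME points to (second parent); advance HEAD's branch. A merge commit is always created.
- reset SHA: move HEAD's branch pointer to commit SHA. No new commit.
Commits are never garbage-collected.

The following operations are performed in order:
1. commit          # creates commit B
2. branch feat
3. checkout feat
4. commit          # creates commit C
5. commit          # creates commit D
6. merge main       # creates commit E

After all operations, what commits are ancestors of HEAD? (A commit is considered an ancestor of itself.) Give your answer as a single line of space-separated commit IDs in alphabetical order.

After op 1 (commit): HEAD=main@B [main=B]
After op 2 (branch): HEAD=main@B [feat=B main=B]
After op 3 (checkout): HEAD=feat@B [feat=B main=B]
After op 4 (commit): HEAD=feat@C [feat=C main=B]
After op 5 (commit): HEAD=feat@D [feat=D main=B]
After op 6 (merge): HEAD=feat@E [feat=E main=B]

Answer: A B C D E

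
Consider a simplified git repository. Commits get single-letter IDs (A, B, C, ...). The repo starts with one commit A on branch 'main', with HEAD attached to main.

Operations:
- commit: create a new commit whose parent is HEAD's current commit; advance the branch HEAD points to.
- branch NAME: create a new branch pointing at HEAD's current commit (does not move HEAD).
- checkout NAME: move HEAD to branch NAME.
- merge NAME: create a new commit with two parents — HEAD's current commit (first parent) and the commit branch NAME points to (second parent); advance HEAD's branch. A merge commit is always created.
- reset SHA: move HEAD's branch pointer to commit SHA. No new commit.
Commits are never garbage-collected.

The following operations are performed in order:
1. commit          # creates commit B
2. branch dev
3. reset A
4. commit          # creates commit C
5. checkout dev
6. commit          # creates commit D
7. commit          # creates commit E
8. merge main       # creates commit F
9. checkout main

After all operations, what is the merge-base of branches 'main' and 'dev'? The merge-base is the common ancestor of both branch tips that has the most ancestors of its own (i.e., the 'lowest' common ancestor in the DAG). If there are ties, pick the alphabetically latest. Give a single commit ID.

After op 1 (commit): HEAD=main@B [main=B]
After op 2 (branch): HEAD=main@B [dev=B main=B]
After op 3 (reset): HEAD=main@A [dev=B main=A]
After op 4 (commit): HEAD=main@C [dev=B main=C]
After op 5 (checkout): HEAD=dev@B [dev=B main=C]
After op 6 (commit): HEAD=dev@D [dev=D main=C]
After op 7 (commit): HEAD=dev@E [dev=E main=C]
After op 8 (merge): HEAD=dev@F [dev=F main=C]
After op 9 (checkout): HEAD=main@C [dev=F main=C]
ancestors(main=C): ['A', 'C']
ancestors(dev=F): ['A', 'B', 'C', 'D', 'E', 'F']
common: ['A', 'C']

Answer: C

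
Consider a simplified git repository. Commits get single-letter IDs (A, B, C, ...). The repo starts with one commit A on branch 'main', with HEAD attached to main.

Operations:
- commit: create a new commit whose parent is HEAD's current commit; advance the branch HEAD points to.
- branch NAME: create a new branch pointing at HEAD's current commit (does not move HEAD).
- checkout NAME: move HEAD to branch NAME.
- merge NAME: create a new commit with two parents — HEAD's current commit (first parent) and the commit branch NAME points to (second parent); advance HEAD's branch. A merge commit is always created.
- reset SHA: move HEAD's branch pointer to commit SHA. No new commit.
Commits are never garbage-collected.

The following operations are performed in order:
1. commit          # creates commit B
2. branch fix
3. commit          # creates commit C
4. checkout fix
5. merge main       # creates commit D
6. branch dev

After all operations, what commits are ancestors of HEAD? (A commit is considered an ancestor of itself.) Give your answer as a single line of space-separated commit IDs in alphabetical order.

After op 1 (commit): HEAD=main@B [main=B]
After op 2 (branch): HEAD=main@B [fix=B main=B]
After op 3 (commit): HEAD=main@C [fix=B main=C]
After op 4 (checkout): HEAD=fix@B [fix=B main=C]
After op 5 (merge): HEAD=fix@D [fix=D main=C]
After op 6 (branch): HEAD=fix@D [dev=D fix=D main=C]

Answer: A B C D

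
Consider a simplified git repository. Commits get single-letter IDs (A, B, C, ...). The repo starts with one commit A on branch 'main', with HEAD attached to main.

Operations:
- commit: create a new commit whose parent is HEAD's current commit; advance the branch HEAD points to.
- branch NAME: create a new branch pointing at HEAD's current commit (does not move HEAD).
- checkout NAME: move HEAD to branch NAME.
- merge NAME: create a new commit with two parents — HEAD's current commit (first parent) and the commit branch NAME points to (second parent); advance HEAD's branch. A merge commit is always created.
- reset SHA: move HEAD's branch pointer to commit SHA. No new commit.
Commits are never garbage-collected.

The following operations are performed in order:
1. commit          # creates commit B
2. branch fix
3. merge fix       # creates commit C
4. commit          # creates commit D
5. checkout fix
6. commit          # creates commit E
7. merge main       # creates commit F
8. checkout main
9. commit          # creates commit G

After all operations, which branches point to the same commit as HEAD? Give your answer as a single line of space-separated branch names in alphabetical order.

Answer: main

Derivation:
After op 1 (commit): HEAD=main@B [main=B]
After op 2 (branch): HEAD=main@B [fix=B main=B]
After op 3 (merge): HEAD=main@C [fix=B main=C]
After op 4 (commit): HEAD=main@D [fix=B main=D]
After op 5 (checkout): HEAD=fix@B [fix=B main=D]
After op 6 (commit): HEAD=fix@E [fix=E main=D]
After op 7 (merge): HEAD=fix@F [fix=F main=D]
After op 8 (checkout): HEAD=main@D [fix=F main=D]
After op 9 (commit): HEAD=main@G [fix=F main=G]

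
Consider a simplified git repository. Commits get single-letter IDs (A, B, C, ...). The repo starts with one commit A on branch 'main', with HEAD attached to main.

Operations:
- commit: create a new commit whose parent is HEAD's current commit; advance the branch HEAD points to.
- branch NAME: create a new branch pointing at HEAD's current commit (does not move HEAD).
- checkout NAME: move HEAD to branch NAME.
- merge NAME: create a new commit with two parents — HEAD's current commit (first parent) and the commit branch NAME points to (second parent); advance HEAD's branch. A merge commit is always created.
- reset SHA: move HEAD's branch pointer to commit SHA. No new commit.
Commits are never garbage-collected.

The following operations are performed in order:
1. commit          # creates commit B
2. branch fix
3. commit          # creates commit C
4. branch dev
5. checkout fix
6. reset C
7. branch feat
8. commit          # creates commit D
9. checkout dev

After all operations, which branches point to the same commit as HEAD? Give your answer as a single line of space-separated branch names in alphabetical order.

After op 1 (commit): HEAD=main@B [main=B]
After op 2 (branch): HEAD=main@B [fix=B main=B]
After op 3 (commit): HEAD=main@C [fix=B main=C]
After op 4 (branch): HEAD=main@C [dev=C fix=B main=C]
After op 5 (checkout): HEAD=fix@B [dev=C fix=B main=C]
After op 6 (reset): HEAD=fix@C [dev=C fix=C main=C]
After op 7 (branch): HEAD=fix@C [dev=C feat=C fix=C main=C]
After op 8 (commit): HEAD=fix@D [dev=C feat=C fix=D main=C]
After op 9 (checkout): HEAD=dev@C [dev=C feat=C fix=D main=C]

Answer: dev feat main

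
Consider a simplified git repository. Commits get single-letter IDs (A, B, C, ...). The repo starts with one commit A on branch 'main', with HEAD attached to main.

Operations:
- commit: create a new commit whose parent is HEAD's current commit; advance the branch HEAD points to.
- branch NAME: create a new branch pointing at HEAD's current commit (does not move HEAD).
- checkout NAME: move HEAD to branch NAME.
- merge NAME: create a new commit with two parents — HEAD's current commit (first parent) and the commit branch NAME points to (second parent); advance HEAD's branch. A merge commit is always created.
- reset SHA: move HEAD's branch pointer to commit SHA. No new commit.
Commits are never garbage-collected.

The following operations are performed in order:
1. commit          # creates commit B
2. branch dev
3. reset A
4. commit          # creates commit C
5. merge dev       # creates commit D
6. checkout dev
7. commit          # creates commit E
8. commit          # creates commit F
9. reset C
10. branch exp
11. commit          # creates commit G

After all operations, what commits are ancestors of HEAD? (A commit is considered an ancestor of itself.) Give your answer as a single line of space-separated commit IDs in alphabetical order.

Answer: A C G

Derivation:
After op 1 (commit): HEAD=main@B [main=B]
After op 2 (branch): HEAD=main@B [dev=B main=B]
After op 3 (reset): HEAD=main@A [dev=B main=A]
After op 4 (commit): HEAD=main@C [dev=B main=C]
After op 5 (merge): HEAD=main@D [dev=B main=D]
After op 6 (checkout): HEAD=dev@B [dev=B main=D]
After op 7 (commit): HEAD=dev@E [dev=E main=D]
After op 8 (commit): HEAD=dev@F [dev=F main=D]
After op 9 (reset): HEAD=dev@C [dev=C main=D]
After op 10 (branch): HEAD=dev@C [dev=C exp=C main=D]
After op 11 (commit): HEAD=dev@G [dev=G exp=C main=D]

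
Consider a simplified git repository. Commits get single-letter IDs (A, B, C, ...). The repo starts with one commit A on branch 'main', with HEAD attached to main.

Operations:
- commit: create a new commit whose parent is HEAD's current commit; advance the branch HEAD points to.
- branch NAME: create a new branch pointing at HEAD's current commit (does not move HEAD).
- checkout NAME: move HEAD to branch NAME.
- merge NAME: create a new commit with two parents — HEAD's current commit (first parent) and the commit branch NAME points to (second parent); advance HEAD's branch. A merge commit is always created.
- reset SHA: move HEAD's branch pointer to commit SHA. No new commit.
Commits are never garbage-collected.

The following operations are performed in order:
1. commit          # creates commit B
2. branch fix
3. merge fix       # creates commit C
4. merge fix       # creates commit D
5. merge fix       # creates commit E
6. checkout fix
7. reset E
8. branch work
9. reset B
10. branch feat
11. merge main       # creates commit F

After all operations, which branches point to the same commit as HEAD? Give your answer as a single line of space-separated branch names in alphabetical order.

After op 1 (commit): HEAD=main@B [main=B]
After op 2 (branch): HEAD=main@B [fix=B main=B]
After op 3 (merge): HEAD=main@C [fix=B main=C]
After op 4 (merge): HEAD=main@D [fix=B main=D]
After op 5 (merge): HEAD=main@E [fix=B main=E]
After op 6 (checkout): HEAD=fix@B [fix=B main=E]
After op 7 (reset): HEAD=fix@E [fix=E main=E]
After op 8 (branch): HEAD=fix@E [fix=E main=E work=E]
After op 9 (reset): HEAD=fix@B [fix=B main=E work=E]
After op 10 (branch): HEAD=fix@B [feat=B fix=B main=E work=E]
After op 11 (merge): HEAD=fix@F [feat=B fix=F main=E work=E]

Answer: fix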